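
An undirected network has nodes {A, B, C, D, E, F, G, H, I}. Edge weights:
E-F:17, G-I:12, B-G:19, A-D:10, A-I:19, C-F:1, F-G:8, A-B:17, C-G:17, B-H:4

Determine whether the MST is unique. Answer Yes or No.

Kruskal's algorithm — process edges by increasing weight (ties by edge label):
C-F (1): add — endpoints in different components.
B-H (4): add — endpoints in different components.
F-G (8): add — endpoints in different components.
A-D (10): add — endpoints in different components.
G-I (12): add — endpoints in different components.
A-B (17): add — endpoints in different components.
C-G (17): skip — C and G already connected.
E-F (17): add — endpoints in different components.
A-I (19): add — endpoints in different components.
Non-tree edge B-G has weight 19, equal to the heaviest edge on its tree cycle — swapping gives another MST of the same weight. Not unique.

No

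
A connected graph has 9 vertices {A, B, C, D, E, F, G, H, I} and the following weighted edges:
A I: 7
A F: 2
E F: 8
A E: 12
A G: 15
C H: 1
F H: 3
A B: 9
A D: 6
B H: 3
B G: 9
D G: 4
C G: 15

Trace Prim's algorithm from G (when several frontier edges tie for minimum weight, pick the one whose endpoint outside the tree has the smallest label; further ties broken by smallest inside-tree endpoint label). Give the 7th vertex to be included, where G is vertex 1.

Prim, starting at G.
Step 1: cheapest edge leaving the tree is D G (4); add D.
Step 2: cheapest edge leaving the tree is A D (6); add A.
Step 3: cheapest edge leaving the tree is A F (2); add F.
Step 4: cheapest edge leaving the tree is F H (3); add H.
Step 5: cheapest edge leaving the tree is C H (1); add C.
Step 6: cheapest edge leaving the tree is B H (3); add B.
Step 7: cheapest edge leaving the tree is A I (7); add I.
Step 8: cheapest edge leaving the tree is E F (8); add E.
Vertex order: G, D, A, F, H, C, B, I, E. The 7th vertex is B.

B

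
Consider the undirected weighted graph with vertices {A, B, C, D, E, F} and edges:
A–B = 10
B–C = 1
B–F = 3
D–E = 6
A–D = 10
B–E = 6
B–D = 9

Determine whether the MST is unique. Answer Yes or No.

No

Sort edges by weight, then run Kruskal:
B–C (1): add. Components now {A} {B,C} {D} {E} {F}
B–F (3): add. Components now {A} {B,C,F} {D} {E}
B–E (6): add. Components now {A} {B,C,E,F} {D}
D–E (6): add. Components now {A} {B,C,D,E,F}
B–D (9): skip — B and D already connected.
A–B (10): add. Components now {A,B,C,D,E,F}
Non-tree edge A–D has weight 10, equal to the heaviest edge on its tree cycle — swapping gives another MST of the same weight. Not unique.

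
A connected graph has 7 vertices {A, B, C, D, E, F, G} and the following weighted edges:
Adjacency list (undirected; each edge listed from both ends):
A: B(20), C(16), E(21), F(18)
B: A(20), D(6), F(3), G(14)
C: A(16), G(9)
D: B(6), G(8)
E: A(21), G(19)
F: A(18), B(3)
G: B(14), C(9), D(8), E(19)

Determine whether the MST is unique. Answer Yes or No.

Yes

Kruskal's algorithm — process edges by increasing weight (ties by edge label):
B–F (3): add. Components now {A} {B,F} {C} {D} {E} {G}
B–D (6): add. Components now {A} {B,D,F} {C} {E} {G}
D–G (8): add. Components now {A} {B,D,F,G} {C} {E}
C–G (9): add. Components now {A} {B,C,D,F,G} {E}
B–G (14): skip — B and G already connected.
A–C (16): add. Components now {A,B,C,D,F,G} {E}
A–F (18): skip — A and F already connected.
E–G (19): add. Components now {A,B,C,D,E,F,G}
Every non-tree edge has weight strictly greater than the heaviest edge on the tree path between its endpoints, so the MST is unique.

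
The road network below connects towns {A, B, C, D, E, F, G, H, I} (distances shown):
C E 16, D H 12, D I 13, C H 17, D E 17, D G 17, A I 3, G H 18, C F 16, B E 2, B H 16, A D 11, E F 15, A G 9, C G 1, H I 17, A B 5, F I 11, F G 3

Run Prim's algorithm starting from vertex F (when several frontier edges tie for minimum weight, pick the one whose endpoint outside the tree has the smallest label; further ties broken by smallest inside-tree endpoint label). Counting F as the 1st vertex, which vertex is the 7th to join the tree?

E

Prim, starting at F.
Step 1: cheapest edge leaving the tree is F G (3); add G.
Step 2: cheapest edge leaving the tree is C G (1); add C.
Step 3: cheapest edge leaving the tree is A G (9); add A.
Step 4: cheapest edge leaving the tree is A I (3); add I.
Step 5: cheapest edge leaving the tree is A B (5); add B.
Step 6: cheapest edge leaving the tree is B E (2); add E.
Step 7: cheapest edge leaving the tree is A D (11); add D.
Step 8: cheapest edge leaving the tree is D H (12); add H.
Vertex order: F, G, C, A, I, B, E, D, H. The 7th vertex is E.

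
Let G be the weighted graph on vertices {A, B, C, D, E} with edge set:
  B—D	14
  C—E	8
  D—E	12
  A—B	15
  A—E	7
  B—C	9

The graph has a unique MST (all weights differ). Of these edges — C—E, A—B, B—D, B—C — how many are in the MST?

2

Sort edges by weight, then run Kruskal:
A—E (7): add. Components now {A,E} {B} {C} {D}
C—E (8): add. Components now {A,C,E} {B} {D}
B—C (9): add. Components now {A,B,C,E} {D}
D—E (12): add. Components now {A,B,C,D,E}
MST edge set: {A—E, C—E, B—C, D—E}.
Of the listed edges, {C—E, B—C} are in the MST → 2.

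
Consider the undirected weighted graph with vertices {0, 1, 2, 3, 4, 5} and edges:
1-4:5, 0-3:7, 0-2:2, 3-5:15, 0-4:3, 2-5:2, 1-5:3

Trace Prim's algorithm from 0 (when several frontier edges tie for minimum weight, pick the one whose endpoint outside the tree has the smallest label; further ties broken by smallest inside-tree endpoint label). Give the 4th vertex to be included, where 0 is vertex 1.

1

Prim's algorithm from 0:
Step 1: frontier [0-2 2, 0-4 3, 0-3 7] → take 0-2 (2); add 2.
Step 2: frontier [0-4 3, 0-3 7, 2-5 2] → take 2-5 (2); add 5.
Step 3: frontier [0-4 3, 0-3 7, 1-5 3, 3-5 15] → take 1-5 (3); add 1.
Step 4: frontier [0-4 3, 0-3 7, 1-4 5, 3-5 15] → take 0-4 (3); add 4.
Step 5: frontier [0-3 7, 3-5 15] → take 0-3 (7); add 3.
Vertex order: 0, 2, 5, 1, 4, 3. The 4th vertex is 1.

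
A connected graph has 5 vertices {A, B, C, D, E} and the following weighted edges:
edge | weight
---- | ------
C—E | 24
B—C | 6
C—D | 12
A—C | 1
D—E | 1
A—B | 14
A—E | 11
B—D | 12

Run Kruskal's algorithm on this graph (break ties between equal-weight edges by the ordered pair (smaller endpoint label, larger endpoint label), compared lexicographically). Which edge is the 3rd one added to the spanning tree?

Kruskal: consider edges lightest-first.
A—C (1): add. Components now {A,C} {B} {D} {E}
D—E (1): add. Components now {A,C} {B} {D,E}
B—C (6): add. Components now {A,B,C} {D,E}
A—E (11): add. Components now {A,B,C,D,E}
The 3rd edge added is B—C.

B-C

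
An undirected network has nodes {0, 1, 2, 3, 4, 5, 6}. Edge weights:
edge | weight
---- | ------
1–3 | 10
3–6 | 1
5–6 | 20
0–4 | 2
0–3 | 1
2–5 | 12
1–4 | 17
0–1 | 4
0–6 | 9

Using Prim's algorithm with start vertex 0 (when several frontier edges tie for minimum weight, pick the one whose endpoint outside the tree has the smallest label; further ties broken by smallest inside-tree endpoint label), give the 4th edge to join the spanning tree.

Prim, starting at 0.
Step 1: frontier [0–3 1, 0–4 2, 0–1 4, 0–6 9] → take 0–3 (1); add 3.
Step 2: frontier [0–4 2, 0–1 4, 0–6 9, 3–6 1, 1–3 10] → take 3–6 (1); add 6.
Step 3: frontier [0–4 2, 0–1 4, 1–3 10, 5–6 20] → take 0–4 (2); add 4.
Step 4: frontier [0–1 4, 1–3 10, 1–4 17, 5–6 20] → take 0–1 (4); add 1.
Step 5: frontier [5–6 20] → take 5–6 (20); add 5.
Step 6: frontier [2–5 12] → take 2–5 (12); add 2.
The 4th edge added is 0–1.

0-1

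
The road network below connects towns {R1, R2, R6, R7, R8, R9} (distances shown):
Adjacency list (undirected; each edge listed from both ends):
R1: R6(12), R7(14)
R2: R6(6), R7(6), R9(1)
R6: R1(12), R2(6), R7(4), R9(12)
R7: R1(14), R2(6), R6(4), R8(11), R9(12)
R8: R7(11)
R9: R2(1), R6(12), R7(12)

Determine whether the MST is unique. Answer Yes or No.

Sort edges by weight, then run Kruskal:
R2-R9 (1): add. Components now {R6} {R1} {R2,R9} {R7} {R8}
R6-R7 (4): add. Components now {R6,R7} {R1} {R2,R9} {R8}
R2-R6 (6): add. Components now {R2,R6,R7,R9} {R1} {R8}
R2-R7 (6): skip — R2 and R7 already connected.
R7-R8 (11): add. Components now {R2,R6,R7,R8,R9} {R1}
R1-R6 (12): add. Components now {R1,R2,R6,R7,R8,R9}
Non-tree edge R2-R7 has weight 6, equal to the heaviest edge on its tree cycle — swapping gives another MST of the same weight. Not unique.

No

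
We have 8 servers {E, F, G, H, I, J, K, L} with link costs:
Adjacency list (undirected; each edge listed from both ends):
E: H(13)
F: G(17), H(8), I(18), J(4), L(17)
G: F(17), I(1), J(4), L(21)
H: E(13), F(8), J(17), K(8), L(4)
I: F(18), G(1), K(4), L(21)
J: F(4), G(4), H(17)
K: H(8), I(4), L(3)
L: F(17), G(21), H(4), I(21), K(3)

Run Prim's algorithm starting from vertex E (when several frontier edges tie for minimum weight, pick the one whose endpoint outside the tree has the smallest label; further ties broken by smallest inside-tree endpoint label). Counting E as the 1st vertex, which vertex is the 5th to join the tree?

I

Grow the tree from E using Prim:
Step 1: cheapest edge leaving the tree is E-H (13); add H.
Step 2: cheapest edge leaving the tree is H-L (4); add L.
Step 3: cheapest edge leaving the tree is K-L (3); add K.
Step 4: cheapest edge leaving the tree is I-K (4); add I.
Step 5: cheapest edge leaving the tree is G-I (1); add G.
Step 6: cheapest edge leaving the tree is G-J (4); add J.
Step 7: cheapest edge leaving the tree is F-J (4); add F.
Vertex order: E, H, L, K, I, G, J, F. The 5th vertex is I.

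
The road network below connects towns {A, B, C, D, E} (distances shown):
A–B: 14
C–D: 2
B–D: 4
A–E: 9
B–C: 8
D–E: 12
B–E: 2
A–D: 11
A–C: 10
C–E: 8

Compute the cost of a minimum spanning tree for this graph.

17

Grow the tree from A using Prim:
Step 1: cheapest edge leaving the tree is A–E (9); add E.
Step 2: cheapest edge leaving the tree is B–E (2); add B.
Step 3: cheapest edge leaving the tree is B–D (4); add D.
Step 4: cheapest edge leaving the tree is C–D (2); add C.
MST edges: A–E, B–E, B–D, C–D; total weight 9+2+4+2 = 17.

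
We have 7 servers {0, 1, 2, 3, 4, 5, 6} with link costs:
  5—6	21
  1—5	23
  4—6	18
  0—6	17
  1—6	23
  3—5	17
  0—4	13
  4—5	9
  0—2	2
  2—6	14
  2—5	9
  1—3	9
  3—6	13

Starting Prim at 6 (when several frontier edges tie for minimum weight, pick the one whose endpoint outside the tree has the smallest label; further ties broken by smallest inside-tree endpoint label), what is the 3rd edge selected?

Grow the tree from 6 using Prim:
Step 1: frontier [3—6 13, 2—6 14, 0—6 17, 4—6 18, 5—6 21, 1—6 23] → take 3—6 (13); add 3.
Step 2: frontier [1—3 9, 3—5 17, 2—6 14, 0—6 17, 4—6 18, 5—6 21, 1—6 23] → take 1—3 (9); add 1.
Step 3: frontier [1—5 23, 3—5 17, 2—6 14, 0—6 17, 4—6 18, 5—6 21] → take 2—6 (14); add 2.
Step 4: frontier [1—5 23, 0—2 2, 2—5 9, 3—5 17, 0—6 17, 4—6 18, 5—6 21] → take 0—2 (2); add 0.
Step 5: frontier [0—4 13, 1—5 23, 2—5 9, 3—5 17, 4—6 18, 5—6 21] → take 2—5 (9); add 5.
Step 6: frontier [0—4 13, 4—5 9, 4—6 18] → take 4—5 (9); add 4.
The 3rd edge added is 2—6.

2-6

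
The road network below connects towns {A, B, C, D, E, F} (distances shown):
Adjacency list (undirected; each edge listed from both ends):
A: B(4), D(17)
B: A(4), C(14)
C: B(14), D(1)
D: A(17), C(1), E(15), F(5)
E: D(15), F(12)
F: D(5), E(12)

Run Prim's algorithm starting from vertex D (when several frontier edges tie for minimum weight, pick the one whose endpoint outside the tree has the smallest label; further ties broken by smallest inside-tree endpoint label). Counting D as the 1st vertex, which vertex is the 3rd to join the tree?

Prim's algorithm from D:
Step 1: frontier [C—D 1, D—F 5, D—E 15, A—D 17] → take C—D (1); add C.
Step 2: frontier [B—C 14, D—F 5, D—E 15, A—D 17] → take D—F (5); add F.
Step 3: frontier [B—C 14, D—E 15, A—D 17, E—F 12] → take E—F (12); add E.
Step 4: frontier [B—C 14, A—D 17] → take B—C (14); add B.
Step 5: frontier [A—B 4, A—D 17] → take A—B (4); add A.
Vertex order: D, C, F, E, B, A. The 3rd vertex is F.

F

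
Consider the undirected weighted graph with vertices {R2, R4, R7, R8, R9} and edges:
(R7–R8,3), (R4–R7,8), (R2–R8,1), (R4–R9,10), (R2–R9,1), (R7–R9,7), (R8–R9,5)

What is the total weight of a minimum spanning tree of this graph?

13

Prim's algorithm from R7:
Step 1: frontier [R7–R8 3, R7–R9 7, R4–R7 8] → take R7–R8 (3); add R8.
Step 2: frontier [R7–R9 7, R4–R7 8, R2–R8 1, R8–R9 5] → take R2–R8 (1); add R2.
Step 3: frontier [R2–R9 1, R7–R9 7, R4–R7 8, R8–R9 5] → take R2–R9 (1); add R9.
Step 4: frontier [R4–R7 8, R4–R9 10] → take R4–R7 (8); add R4.
MST edges: R7–R8, R2–R8, R2–R9, R4–R7; total weight 3+1+1+8 = 13.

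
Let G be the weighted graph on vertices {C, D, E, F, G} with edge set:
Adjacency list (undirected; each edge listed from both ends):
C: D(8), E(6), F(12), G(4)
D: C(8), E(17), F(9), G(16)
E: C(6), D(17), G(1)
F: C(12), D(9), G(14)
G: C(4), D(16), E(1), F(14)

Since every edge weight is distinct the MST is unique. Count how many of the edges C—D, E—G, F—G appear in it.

2

Kruskal's algorithm — process edges by increasing weight (ties by edge label):
E—G (1): add — endpoints in different components.
C—G (4): add — endpoints in different components.
C—E (6): skip — C and E already connected.
C—D (8): add — endpoints in different components.
D—F (9): add — endpoints in different components.
MST edge set: {E—G, C—G, C—D, D—F}.
Of the listed edges, {C—D, E—G} are in the MST → 2.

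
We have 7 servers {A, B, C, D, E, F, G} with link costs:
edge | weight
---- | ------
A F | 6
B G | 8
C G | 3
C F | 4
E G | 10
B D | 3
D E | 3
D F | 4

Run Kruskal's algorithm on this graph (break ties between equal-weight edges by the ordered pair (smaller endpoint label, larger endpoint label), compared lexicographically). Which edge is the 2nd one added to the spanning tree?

Kruskal: consider edges lightest-first.
B D (3): add. Components now {A} {B,D} {C} {E} {F} {G}
C G (3): add. Components now {A} {B,D} {C,G} {E} {F}
D E (3): add. Components now {A} {B,D,E} {C,G} {F}
C F (4): add. Components now {A} {B,D,E} {C,F,G}
D F (4): add. Components now {A} {B,C,D,E,F,G}
A F (6): add. Components now {A,B,C,D,E,F,G}
The 2nd edge added is C G.

C-G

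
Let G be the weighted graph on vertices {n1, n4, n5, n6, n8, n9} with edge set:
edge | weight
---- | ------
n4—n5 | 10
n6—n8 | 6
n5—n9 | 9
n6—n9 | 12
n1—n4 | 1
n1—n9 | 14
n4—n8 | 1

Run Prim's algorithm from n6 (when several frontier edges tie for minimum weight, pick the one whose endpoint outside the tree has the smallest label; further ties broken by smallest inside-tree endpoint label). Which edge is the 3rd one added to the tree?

Prim's algorithm from n6:
Step 1: frontier [n6—n8 6, n6—n9 12] → take n6—n8 (6); add n8.
Step 2: frontier [n6—n9 12, n4—n8 1] → take n4—n8 (1); add n4.
Step 3: frontier [n1—n4 1, n4—n5 10, n6—n9 12] → take n1—n4 (1); add n1.
Step 4: frontier [n1—n9 14, n4—n5 10, n6—n9 12] → take n4—n5 (10); add n5.
Step 5: frontier [n1—n9 14, n5—n9 9, n6—n9 12] → take n5—n9 (9); add n9.
The 3rd edge added is n1—n4.

n1-n4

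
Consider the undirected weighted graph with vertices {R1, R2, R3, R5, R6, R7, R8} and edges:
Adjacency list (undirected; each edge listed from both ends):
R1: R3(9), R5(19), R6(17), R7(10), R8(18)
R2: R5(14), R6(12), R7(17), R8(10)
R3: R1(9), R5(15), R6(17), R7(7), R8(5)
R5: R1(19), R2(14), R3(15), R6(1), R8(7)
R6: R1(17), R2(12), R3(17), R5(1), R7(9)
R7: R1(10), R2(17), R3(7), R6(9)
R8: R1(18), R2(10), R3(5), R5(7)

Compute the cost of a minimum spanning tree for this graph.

39

Prim's algorithm from R7:
Step 1: cheapest edge leaving the tree is R3—R7 (7); add R3.
Step 2: cheapest edge leaving the tree is R3—R8 (5); add R8.
Step 3: cheapest edge leaving the tree is R5—R8 (7); add R5.
Step 4: cheapest edge leaving the tree is R5—R6 (1); add R6.
Step 5: cheapest edge leaving the tree is R1—R3 (9); add R1.
Step 6: cheapest edge leaving the tree is R2—R8 (10); add R2.
MST edges: R3—R7, R3—R8, R5—R8, R5—R6, R1—R3, R2—R8; total weight 7+5+7+1+9+10 = 39.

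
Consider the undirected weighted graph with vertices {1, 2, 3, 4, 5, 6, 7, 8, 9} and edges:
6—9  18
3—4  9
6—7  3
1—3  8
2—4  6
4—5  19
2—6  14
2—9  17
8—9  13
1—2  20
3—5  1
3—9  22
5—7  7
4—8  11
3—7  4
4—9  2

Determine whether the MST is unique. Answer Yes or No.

Kruskal: consider edges lightest-first.
3—5 (1): add — endpoints in different components.
4—9 (2): add — endpoints in different components.
6—7 (3): add — endpoints in different components.
3—7 (4): add — endpoints in different components.
2—4 (6): add — endpoints in different components.
5—7 (7): skip — 5 and 7 already connected.
1—3 (8): add — endpoints in different components.
3—4 (9): add — endpoints in different components.
4—8 (11): add — endpoints in different components.
Every non-tree edge has weight strictly greater than the heaviest edge on the tree path between its endpoints, so the MST is unique.

Yes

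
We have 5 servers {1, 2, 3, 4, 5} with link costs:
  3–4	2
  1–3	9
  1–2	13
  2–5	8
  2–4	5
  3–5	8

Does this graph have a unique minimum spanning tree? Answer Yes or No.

Sort edges by weight, then run Kruskal:
3–4 (2): add. Components now {1} {2} {3,4} {5}
2–4 (5): add. Components now {1} {2,3,4} {5}
2–5 (8): add. Components now {1} {2,3,4,5}
3–5 (8): skip — 3 and 5 already connected.
1–3 (9): add. Components now {1,2,3,4,5}
Non-tree edge 3–5 has weight 8, equal to the heaviest edge on its tree cycle — swapping gives another MST of the same weight. Not unique.

No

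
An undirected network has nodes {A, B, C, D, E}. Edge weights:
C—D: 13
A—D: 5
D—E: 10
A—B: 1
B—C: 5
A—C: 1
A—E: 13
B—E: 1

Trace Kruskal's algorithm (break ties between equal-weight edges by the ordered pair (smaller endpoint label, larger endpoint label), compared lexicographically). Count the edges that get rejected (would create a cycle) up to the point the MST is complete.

Sort edges by weight, then run Kruskal:
A—B (1): add. Components now {A,B} {C} {D} {E}
A—C (1): add. Components now {A,B,C} {D} {E}
B—E (1): add. Components now {A,B,C,E} {D}
A—D (5): add. Components now {A,B,C,D,E}
Edges rejected before the tree was complete: 0.

0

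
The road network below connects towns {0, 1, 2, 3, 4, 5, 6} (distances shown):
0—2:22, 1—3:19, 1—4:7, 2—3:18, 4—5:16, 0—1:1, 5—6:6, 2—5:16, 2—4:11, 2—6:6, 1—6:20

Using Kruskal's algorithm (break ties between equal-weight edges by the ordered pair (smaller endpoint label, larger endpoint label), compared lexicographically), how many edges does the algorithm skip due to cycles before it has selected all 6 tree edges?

2

Sort edges by weight, then run Kruskal:
0—1 (1): add — endpoints in different components.
2—6 (6): add — endpoints in different components.
5—6 (6): add — endpoints in different components.
1—4 (7): add — endpoints in different components.
2—4 (11): add — endpoints in different components.
2—5 (16): skip — 2 and 5 already connected.
4—5 (16): skip — 4 and 5 already connected.
2—3 (18): add — endpoints in different components.
Edges rejected before the tree was complete: 2.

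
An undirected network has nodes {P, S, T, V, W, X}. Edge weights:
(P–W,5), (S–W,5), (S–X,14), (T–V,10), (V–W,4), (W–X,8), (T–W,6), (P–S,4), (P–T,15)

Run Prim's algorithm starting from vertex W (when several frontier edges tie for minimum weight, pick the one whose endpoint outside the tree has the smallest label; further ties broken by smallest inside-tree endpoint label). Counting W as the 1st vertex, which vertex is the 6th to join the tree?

X

Prim's algorithm from W:
Step 1: frontier [V–W 4, P–W 5, S–W 5, T–W 6, W–X 8] → take V–W (4); add V.
Step 2: frontier [T–V 10, P–W 5, S–W 5, T–W 6, W–X 8] → take P–W (5); add P.
Step 3: frontier [P–S 4, P–T 15, T–V 10, S–W 5, T–W 6, W–X 8] → take P–S (4); add S.
Step 4: frontier [P–T 15, S–X 14, T–V 10, T–W 6, W–X 8] → take T–W (6); add T.
Step 5: frontier [S–X 14, W–X 8] → take W–X (8); add X.
Vertex order: W, V, P, S, T, X. The 6th vertex is X.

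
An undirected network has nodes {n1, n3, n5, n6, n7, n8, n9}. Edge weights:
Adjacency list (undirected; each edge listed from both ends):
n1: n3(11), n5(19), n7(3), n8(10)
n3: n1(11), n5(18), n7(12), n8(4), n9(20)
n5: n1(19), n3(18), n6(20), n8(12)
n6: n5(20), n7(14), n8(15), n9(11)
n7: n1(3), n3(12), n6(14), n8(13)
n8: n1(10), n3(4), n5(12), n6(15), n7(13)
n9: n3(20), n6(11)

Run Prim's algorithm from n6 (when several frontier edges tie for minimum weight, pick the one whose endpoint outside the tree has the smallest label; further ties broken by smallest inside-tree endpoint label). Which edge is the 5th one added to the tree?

n3-n8

Grow the tree from n6 using Prim:
Step 1: cheapest edge leaving the tree is n6-n9 (11); add n9.
Step 2: cheapest edge leaving the tree is n6-n7 (14); add n7.
Step 3: cheapest edge leaving the tree is n1-n7 (3); add n1.
Step 4: cheapest edge leaving the tree is n1-n8 (10); add n8.
Step 5: cheapest edge leaving the tree is n3-n8 (4); add n3.
Step 6: cheapest edge leaving the tree is n5-n8 (12); add n5.
The 5th edge added is n3-n8.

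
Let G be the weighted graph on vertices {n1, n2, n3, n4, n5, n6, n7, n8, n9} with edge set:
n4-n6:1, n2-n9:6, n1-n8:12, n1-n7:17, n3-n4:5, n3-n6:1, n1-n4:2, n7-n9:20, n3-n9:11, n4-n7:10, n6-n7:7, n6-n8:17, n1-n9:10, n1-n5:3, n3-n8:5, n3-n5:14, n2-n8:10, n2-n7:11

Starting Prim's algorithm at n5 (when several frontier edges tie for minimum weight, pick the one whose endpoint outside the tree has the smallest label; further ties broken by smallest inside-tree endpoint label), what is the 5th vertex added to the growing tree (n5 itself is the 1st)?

Prim's algorithm from n5:
Step 1: cheapest edge leaving the tree is n1-n5 (3); add n1.
Step 2: cheapest edge leaving the tree is n1-n4 (2); add n4.
Step 3: cheapest edge leaving the tree is n4-n6 (1); add n6.
Step 4: cheapest edge leaving the tree is n3-n6 (1); add n3.
Step 5: cheapest edge leaving the tree is n3-n8 (5); add n8.
Step 6: cheapest edge leaving the tree is n6-n7 (7); add n7.
Step 7: cheapest edge leaving the tree is n2-n8 (10); add n2.
Step 8: cheapest edge leaving the tree is n2-n9 (6); add n9.
Vertex order: n5, n1, n4, n6, n3, n8, n7, n2, n9. The 5th vertex is n3.

n3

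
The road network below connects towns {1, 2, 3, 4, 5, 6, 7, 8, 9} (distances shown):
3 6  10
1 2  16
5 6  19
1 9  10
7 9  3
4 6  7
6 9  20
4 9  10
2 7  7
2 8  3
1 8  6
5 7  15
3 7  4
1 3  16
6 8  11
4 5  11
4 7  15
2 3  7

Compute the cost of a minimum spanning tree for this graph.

Prim's algorithm from 1:
Step 1: cheapest edge leaving the tree is 1 8 (6); add 8.
Step 2: cheapest edge leaving the tree is 2 8 (3); add 2.
Step 3: cheapest edge leaving the tree is 2 3 (7); add 3.
Step 4: cheapest edge leaving the tree is 3 7 (4); add 7.
Step 5: cheapest edge leaving the tree is 7 9 (3); add 9.
Step 6: cheapest edge leaving the tree is 4 9 (10); add 4.
Step 7: cheapest edge leaving the tree is 4 6 (7); add 6.
Step 8: cheapest edge leaving the tree is 4 5 (11); add 5.
MST edges: 1 8, 2 8, 2 3, 3 7, 7 9, 4 9, 4 6, 4 5; total weight 6+3+7+4+3+10+7+11 = 51.

51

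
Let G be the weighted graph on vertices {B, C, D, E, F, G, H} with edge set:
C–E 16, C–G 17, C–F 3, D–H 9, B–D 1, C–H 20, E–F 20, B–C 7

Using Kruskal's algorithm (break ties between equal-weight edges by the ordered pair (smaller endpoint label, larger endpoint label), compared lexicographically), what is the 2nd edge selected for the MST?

C-F

Sort edges by weight, then run Kruskal:
B–D (1): add — endpoints in different components.
C–F (3): add — endpoints in different components.
B–C (7): add — endpoints in different components.
D–H (9): add — endpoints in different components.
C–E (16): add — endpoints in different components.
C–G (17): add — endpoints in different components.
The 2nd edge added is C–F.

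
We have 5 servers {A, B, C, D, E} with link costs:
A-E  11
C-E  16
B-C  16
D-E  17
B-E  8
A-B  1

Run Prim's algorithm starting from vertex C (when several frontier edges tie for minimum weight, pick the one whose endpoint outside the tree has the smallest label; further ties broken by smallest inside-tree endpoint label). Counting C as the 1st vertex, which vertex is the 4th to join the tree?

Prim, starting at C.
Step 1: cheapest edge leaving the tree is B-C (16); add B.
Step 2: cheapest edge leaving the tree is A-B (1); add A.
Step 3: cheapest edge leaving the tree is B-E (8); add E.
Step 4: cheapest edge leaving the tree is D-E (17); add D.
Vertex order: C, B, A, E, D. The 4th vertex is E.

E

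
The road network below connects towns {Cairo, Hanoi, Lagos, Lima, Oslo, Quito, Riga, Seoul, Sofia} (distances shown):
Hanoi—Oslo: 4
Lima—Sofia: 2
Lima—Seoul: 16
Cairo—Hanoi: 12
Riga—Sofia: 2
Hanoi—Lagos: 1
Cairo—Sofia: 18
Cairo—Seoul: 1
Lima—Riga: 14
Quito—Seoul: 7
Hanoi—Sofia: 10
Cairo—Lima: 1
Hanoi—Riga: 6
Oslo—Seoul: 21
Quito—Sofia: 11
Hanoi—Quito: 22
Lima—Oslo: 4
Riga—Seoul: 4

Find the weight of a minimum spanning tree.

22

Prim's algorithm from Hanoi:
Step 1: cheapest edge leaving the tree is Hanoi—Lagos (1); add Lagos.
Step 2: cheapest edge leaving the tree is Hanoi—Oslo (4); add Oslo.
Step 3: cheapest edge leaving the tree is Lima—Oslo (4); add Lima.
Step 4: cheapest edge leaving the tree is Cairo—Lima (1); add Cairo.
Step 5: cheapest edge leaving the tree is Cairo—Seoul (1); add Seoul.
Step 6: cheapest edge leaving the tree is Lima—Sofia (2); add Sofia.
Step 7: cheapest edge leaving the tree is Riga—Sofia (2); add Riga.
Step 8: cheapest edge leaving the tree is Quito—Seoul (7); add Quito.
MST edges: Hanoi—Lagos, Hanoi—Oslo, Lima—Oslo, Cairo—Lima, Cairo—Seoul, Lima—Sofia, Riga—Sofia, Quito—Seoul; total weight 1+4+4+1+1+2+2+7 = 22.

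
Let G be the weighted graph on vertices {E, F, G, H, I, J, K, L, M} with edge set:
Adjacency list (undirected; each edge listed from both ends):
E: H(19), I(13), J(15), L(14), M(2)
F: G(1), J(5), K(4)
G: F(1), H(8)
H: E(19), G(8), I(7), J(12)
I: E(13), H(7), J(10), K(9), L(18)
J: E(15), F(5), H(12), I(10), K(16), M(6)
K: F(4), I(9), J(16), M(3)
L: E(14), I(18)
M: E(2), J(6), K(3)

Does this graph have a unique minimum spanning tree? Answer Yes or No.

Sort edges by weight, then run Kruskal:
F-G (1): add — endpoints in different components.
E-M (2): add — endpoints in different components.
K-M (3): add — endpoints in different components.
F-K (4): add — endpoints in different components.
F-J (5): add — endpoints in different components.
J-M (6): skip — J and M already connected.
H-I (7): add — endpoints in different components.
G-H (8): add — endpoints in different components.
I-K (9): skip — I and K already connected.
I-J (10): skip — I and J already connected.
H-J (12): skip — H and J already connected.
E-I (13): skip — E and I already connected.
E-L (14): add — endpoints in different components.
Every non-tree edge has weight strictly greater than the heaviest edge on the tree path between its endpoints, so the MST is unique.

Yes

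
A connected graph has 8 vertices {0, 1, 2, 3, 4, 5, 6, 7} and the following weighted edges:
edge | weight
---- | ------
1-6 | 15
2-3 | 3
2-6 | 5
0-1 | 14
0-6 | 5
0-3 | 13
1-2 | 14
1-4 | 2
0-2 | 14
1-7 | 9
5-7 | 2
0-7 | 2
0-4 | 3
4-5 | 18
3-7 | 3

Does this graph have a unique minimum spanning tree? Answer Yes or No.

Sort edges by weight, then run Kruskal:
0-7 (2): add — endpoints in different components.
1-4 (2): add — endpoints in different components.
5-7 (2): add — endpoints in different components.
0-4 (3): add — endpoints in different components.
2-3 (3): add — endpoints in different components.
3-7 (3): add — endpoints in different components.
0-6 (5): add — endpoints in different components.
Non-tree edge 2-6 has weight 5, equal to the heaviest edge on its tree cycle — swapping gives another MST of the same weight. Not unique.

No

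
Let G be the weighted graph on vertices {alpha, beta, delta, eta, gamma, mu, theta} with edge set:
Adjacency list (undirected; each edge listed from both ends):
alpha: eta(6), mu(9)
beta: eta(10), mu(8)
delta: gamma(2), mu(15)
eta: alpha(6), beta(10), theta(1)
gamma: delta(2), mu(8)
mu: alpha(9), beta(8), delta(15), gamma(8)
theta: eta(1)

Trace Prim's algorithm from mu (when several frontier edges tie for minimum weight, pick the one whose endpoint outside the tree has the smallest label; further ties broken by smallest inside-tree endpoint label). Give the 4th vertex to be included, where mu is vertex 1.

delta

Prim's algorithm from mu:
Step 1: cheapest edge leaving the tree is beta—mu (8); add beta.
Step 2: cheapest edge leaving the tree is gamma—mu (8); add gamma.
Step 3: cheapest edge leaving the tree is delta—gamma (2); add delta.
Step 4: cheapest edge leaving the tree is alpha—mu (9); add alpha.
Step 5: cheapest edge leaving the tree is alpha—eta (6); add eta.
Step 6: cheapest edge leaving the tree is eta—theta (1); add theta.
Vertex order: mu, beta, gamma, delta, alpha, eta, theta. The 4th vertex is delta.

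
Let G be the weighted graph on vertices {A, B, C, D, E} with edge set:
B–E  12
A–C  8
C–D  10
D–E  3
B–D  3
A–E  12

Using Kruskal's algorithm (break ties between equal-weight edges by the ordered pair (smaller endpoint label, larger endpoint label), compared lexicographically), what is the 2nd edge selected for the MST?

Kruskal: consider edges lightest-first.
B–D (3): add — endpoints in different components.
D–E (3): add — endpoints in different components.
A–C (8): add — endpoints in different components.
C–D (10): add — endpoints in different components.
The 2nd edge added is D–E.

D-E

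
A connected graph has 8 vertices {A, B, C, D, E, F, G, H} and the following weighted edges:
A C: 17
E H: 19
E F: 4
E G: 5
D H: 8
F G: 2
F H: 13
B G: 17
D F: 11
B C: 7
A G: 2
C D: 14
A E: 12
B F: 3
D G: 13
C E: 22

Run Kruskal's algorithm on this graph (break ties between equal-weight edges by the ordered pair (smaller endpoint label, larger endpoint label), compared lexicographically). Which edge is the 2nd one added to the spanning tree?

Sort edges by weight, then run Kruskal:
A G (2): add — endpoints in different components.
F G (2): add — endpoints in different components.
B F (3): add — endpoints in different components.
E F (4): add — endpoints in different components.
E G (5): skip — E and G already connected.
B C (7): add — endpoints in different components.
D H (8): add — endpoints in different components.
D F (11): add — endpoints in different components.
The 2nd edge added is F G.

F-G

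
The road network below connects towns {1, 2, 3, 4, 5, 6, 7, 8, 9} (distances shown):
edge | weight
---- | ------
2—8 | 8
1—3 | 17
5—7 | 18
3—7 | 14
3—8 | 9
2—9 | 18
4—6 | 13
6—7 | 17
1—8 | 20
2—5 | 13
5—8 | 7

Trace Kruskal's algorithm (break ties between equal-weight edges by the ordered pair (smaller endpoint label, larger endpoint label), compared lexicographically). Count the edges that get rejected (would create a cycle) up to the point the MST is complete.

Sort edges by weight, then run Kruskal:
5—8 (7): add — endpoints in different components.
2—8 (8): add — endpoints in different components.
3—8 (9): add — endpoints in different components.
2—5 (13): skip — 2 and 5 already connected.
4—6 (13): add — endpoints in different components.
3—7 (14): add — endpoints in different components.
1—3 (17): add — endpoints in different components.
6—7 (17): add — endpoints in different components.
2—9 (18): add — endpoints in different components.
Edges rejected before the tree was complete: 1.

1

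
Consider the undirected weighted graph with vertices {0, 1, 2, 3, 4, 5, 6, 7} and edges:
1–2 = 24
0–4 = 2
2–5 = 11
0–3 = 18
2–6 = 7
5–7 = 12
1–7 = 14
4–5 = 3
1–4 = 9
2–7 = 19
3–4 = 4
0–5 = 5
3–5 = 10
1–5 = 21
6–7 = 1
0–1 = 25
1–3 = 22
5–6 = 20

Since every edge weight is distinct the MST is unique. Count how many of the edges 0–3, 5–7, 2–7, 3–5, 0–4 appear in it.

Kruskal: consider edges lightest-first.
6–7 (1): add — endpoints in different components.
0–4 (2): add — endpoints in different components.
4–5 (3): add — endpoints in different components.
3–4 (4): add — endpoints in different components.
0–5 (5): skip — 0 and 5 already connected.
2–6 (7): add — endpoints in different components.
1–4 (9): add — endpoints in different components.
3–5 (10): skip — 3 and 5 already connected.
2–5 (11): add — endpoints in different components.
MST edge set: {6–7, 0–4, 4–5, 3–4, 2–6, 1–4, 2–5}.
Of the listed edges, {0–4} are in the MST → 1.

1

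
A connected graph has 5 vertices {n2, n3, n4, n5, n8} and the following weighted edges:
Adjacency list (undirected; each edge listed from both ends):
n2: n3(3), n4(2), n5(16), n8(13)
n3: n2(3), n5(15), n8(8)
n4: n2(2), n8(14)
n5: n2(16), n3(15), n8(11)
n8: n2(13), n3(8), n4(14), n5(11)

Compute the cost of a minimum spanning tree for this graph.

24

Prim, starting at n3.
Step 1: frontier [n2-n3 3, n3-n8 8, n3-n5 15] → take n2-n3 (3); add n2.
Step 2: frontier [n2-n4 2, n2-n8 13, n2-n5 16, n3-n8 8, n3-n5 15] → take n2-n4 (2); add n4.
Step 3: frontier [n2-n8 13, n2-n5 16, n3-n8 8, n3-n5 15, n4-n8 14] → take n3-n8 (8); add n8.
Step 4: frontier [n2-n5 16, n3-n5 15, n5-n8 11] → take n5-n8 (11); add n5.
MST edges: n2-n3, n2-n4, n3-n8, n5-n8; total weight 3+2+8+11 = 24.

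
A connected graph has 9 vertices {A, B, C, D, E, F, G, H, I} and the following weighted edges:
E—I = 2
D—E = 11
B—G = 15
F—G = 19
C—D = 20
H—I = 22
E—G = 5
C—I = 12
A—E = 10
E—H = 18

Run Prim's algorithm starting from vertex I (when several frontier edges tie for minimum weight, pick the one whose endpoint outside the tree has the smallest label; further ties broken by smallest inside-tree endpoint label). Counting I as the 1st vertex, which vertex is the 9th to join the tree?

F

Prim, starting at I.
Step 1: frontier [E—I 2, C—I 12, H—I 22] → take E—I (2); add E.
Step 2: frontier [E—G 5, A—E 10, D—E 11, E—H 18, C—I 12, H—I 22] → take E—G (5); add G.
Step 3: frontier [A—E 10, D—E 11, E—H 18, B—G 15, F—G 19, C—I 12, H—I 22] → take A—E (10); add A.
Step 4: frontier [D—E 11, E—H 18, B—G 15, F—G 19, C—I 12, H—I 22] → take D—E (11); add D.
Step 5: frontier [C—D 20, E—H 18, B—G 15, F—G 19, C—I 12, H—I 22] → take C—I (12); add C.
Step 6: frontier [E—H 18, B—G 15, F—G 19, H—I 22] → take B—G (15); add B.
Step 7: frontier [E—H 18, F—G 19, H—I 22] → take E—H (18); add H.
Step 8: frontier [F—G 19] → take F—G (19); add F.
Vertex order: I, E, G, A, D, C, B, H, F. The 9th vertex is F.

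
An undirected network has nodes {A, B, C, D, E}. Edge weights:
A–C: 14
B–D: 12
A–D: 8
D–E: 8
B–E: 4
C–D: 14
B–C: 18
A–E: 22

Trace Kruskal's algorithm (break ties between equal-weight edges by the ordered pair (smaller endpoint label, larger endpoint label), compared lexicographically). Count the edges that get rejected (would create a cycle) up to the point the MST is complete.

1

Sort edges by weight, then run Kruskal:
B–E (4): add — endpoints in different components.
A–D (8): add — endpoints in different components.
D–E (8): add — endpoints in different components.
B–D (12): skip — B and D already connected.
A–C (14): add — endpoints in different components.
Edges rejected before the tree was complete: 1.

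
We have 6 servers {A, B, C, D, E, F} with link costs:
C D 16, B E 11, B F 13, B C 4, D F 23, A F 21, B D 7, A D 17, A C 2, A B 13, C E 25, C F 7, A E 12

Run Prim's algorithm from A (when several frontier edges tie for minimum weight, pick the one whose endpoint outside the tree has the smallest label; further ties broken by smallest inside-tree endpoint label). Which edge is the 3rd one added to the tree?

B-D

Grow the tree from A using Prim:
Step 1: cheapest edge leaving the tree is A C (2); add C.
Step 2: cheapest edge leaving the tree is B C (4); add B.
Step 3: cheapest edge leaving the tree is B D (7); add D.
Step 4: cheapest edge leaving the tree is C F (7); add F.
Step 5: cheapest edge leaving the tree is B E (11); add E.
The 3rd edge added is B D.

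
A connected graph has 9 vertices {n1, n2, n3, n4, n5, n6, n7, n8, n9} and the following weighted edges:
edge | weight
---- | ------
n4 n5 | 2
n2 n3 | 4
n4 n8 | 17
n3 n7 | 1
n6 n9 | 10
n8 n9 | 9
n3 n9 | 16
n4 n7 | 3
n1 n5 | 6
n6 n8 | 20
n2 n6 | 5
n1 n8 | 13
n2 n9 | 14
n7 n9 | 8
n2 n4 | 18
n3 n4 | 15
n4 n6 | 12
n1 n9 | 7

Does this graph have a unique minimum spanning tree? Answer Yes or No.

Yes

Sort edges by weight, then run Kruskal:
n3 n7 (1): add — endpoints in different components.
n4 n5 (2): add — endpoints in different components.
n4 n7 (3): add — endpoints in different components.
n2 n3 (4): add — endpoints in different components.
n2 n6 (5): add — endpoints in different components.
n1 n5 (6): add — endpoints in different components.
n1 n9 (7): add — endpoints in different components.
n7 n9 (8): skip — n9 and n7 already connected.
n8 n9 (9): add — endpoints in different components.
Every non-tree edge has weight strictly greater than the heaviest edge on the tree path between its endpoints, so the MST is unique.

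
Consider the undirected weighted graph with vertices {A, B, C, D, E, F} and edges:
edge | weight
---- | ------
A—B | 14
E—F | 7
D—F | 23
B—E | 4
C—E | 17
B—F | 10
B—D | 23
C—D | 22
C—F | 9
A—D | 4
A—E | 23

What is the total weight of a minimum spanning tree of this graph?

Kruskal: consider edges lightest-first.
A—D (4): add. Components now {A,D} {B} {C} {E} {F}
B—E (4): add. Components now {A,D} {B,E} {C} {F}
E—F (7): add. Components now {A,D} {B,E,F} {C}
C—F (9): add. Components now {A,D} {B,C,E,F}
B—F (10): skip — B and F already connected.
A—B (14): add. Components now {A,B,C,D,E,F}
MST edges: A—D, B—E, E—F, C—F, A—B; total weight 4+4+7+9+14 = 38.

38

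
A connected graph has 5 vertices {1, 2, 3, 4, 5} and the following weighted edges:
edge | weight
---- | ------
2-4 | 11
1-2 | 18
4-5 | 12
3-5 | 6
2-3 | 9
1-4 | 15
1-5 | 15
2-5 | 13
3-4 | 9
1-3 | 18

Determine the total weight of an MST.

Sort edges by weight, then run Kruskal:
3-5 (6): add. Components now {1} {2} {3,5} {4}
2-3 (9): add. Components now {1} {2,3,5} {4}
3-4 (9): add. Components now {1} {2,3,4,5}
2-4 (11): skip — 2 and 4 already connected.
4-5 (12): skip — 4 and 5 already connected.
2-5 (13): skip — 2 and 5 already connected.
1-4 (15): add. Components now {1,2,3,4,5}
MST edges: 3-5, 2-3, 3-4, 1-4; total weight 6+9+9+15 = 39.

39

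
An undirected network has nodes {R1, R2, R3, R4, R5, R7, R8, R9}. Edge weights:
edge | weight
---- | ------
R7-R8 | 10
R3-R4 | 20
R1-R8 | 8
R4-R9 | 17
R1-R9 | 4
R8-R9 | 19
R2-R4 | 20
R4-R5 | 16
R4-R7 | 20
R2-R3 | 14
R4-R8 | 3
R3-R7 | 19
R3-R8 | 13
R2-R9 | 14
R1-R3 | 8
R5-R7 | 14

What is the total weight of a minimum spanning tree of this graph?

61

Kruskal: consider edges lightest-first.
R4-R8 (3): add — endpoints in different components.
R1-R9 (4): add — endpoints in different components.
R1-R3 (8): add — endpoints in different components.
R1-R8 (8): add — endpoints in different components.
R7-R8 (10): add — endpoints in different components.
R3-R8 (13): skip — R8 and R3 already connected.
R2-R3 (14): add — endpoints in different components.
R2-R9 (14): skip — R9 and R2 already connected.
R5-R7 (14): add — endpoints in different components.
MST edges: R4-R8, R1-R9, R1-R3, R1-R8, R7-R8, R2-R3, R5-R7; total weight 3+4+8+8+10+14+14 = 61.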